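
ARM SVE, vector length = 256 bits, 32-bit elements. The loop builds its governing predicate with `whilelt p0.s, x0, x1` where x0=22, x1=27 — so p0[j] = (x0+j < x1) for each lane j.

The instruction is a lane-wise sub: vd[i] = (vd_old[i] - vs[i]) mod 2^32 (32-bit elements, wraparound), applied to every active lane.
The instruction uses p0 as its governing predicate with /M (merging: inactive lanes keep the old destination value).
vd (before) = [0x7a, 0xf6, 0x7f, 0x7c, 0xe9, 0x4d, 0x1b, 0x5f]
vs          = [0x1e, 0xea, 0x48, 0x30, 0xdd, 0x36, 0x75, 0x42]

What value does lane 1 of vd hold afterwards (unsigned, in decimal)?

vd[1] = 12

256-bit reg / 32-bit elem → 8 lanes
p0[j] = (22+j < 27); true for j=0..4 → 5 lanes set
[0] sub(0x7a,0x1e) = 0x5c
[1] sub(0xf6,0xea) = 0x0c
[2] sub(0x7f,0x48) = 0x37
[3] sub(0x7c,0x30) = 0x4c
[4] sub(0xe9,0xdd) = 0x0c
[5] tail/keep = 0x4d
[6] tail/keep = 0x1b
[7] tail/keep = 0x5f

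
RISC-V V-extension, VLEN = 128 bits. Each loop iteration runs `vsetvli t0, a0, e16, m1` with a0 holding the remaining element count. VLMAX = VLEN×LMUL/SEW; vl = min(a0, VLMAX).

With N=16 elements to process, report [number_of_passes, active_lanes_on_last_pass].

VLMAX = (128 × 1) / 16 = 8 lanes
N=16: ⌈16/8⌉ = 2 iters; last vl = 16 − 1×8 = 8

[iterations, last_vl] = [2, 8]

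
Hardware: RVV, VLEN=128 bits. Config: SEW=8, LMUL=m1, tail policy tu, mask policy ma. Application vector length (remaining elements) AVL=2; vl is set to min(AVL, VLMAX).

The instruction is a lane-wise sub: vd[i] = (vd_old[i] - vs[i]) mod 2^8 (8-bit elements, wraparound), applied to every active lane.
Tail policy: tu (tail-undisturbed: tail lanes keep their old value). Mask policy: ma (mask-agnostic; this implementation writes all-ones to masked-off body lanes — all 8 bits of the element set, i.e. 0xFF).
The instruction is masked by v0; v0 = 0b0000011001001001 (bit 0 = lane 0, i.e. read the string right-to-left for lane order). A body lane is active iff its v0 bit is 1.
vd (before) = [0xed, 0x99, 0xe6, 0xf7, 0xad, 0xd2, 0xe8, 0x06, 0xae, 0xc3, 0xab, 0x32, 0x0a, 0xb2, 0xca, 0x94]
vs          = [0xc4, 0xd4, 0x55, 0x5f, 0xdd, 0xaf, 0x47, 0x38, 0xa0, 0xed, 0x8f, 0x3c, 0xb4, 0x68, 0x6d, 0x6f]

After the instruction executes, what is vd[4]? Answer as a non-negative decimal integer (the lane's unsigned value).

vd[4] = 173

VLMAX = VLEN×LMUL/SEW = 128×1/8 = 16
vl = min(AVL, VLMAX) = min(2, 16) = 2
  i=0: sub(0xed,0xc4) → 41
  i=1: mask-off/ones → 255
  i=2: tail/keep → 230
  i=3: tail/keep → 247
  i=4: tail/keep → 173
  i=5: tail/keep → 210
  i=6: tail/keep → 232
  i=7: tail/keep → 6
  i=8: tail/keep → 174
  i=9: tail/keep → 195
  i=10: tail/keep → 171
  i=11: tail/keep → 50
  i=12: tail/keep → 10
  i=13: tail/keep → 178
  i=14: tail/keep → 202
  i=15: tail/keep → 148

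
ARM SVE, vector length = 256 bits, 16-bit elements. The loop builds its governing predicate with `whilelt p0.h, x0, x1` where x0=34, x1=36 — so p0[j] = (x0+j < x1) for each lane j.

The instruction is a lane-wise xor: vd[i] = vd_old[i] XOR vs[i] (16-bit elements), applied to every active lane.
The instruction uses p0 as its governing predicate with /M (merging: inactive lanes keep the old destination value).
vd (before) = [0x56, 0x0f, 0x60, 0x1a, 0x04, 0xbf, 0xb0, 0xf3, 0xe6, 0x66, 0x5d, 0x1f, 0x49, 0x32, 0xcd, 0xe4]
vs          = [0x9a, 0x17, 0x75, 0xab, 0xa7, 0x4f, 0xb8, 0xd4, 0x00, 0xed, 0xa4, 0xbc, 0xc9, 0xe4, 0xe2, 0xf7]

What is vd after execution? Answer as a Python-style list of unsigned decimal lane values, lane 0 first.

256-bit reg / 16-bit elem → 16 lanes
whilelt: lane j active iff 34+j < 36 → j < 2 → 2 active
vd[0] xor(0x56,0x9a) -> 0xcc
vd[1] xor(0x0f,0x17) -> 0x18
vd[2] tail/keep -> 0x60
vd[3] tail/keep -> 0x1a
vd[4] tail/keep -> 0x04
vd[5] tail/keep -> 0xbf
vd[6] tail/keep -> 0xb0
vd[7] tail/keep -> 0xf3
vd[8] tail/keep -> 0xe6
vd[9] tail/keep -> 0x66
vd[10] tail/keep -> 0x5d
vd[11] tail/keep -> 0x1f
vd[12] tail/keep -> 0x49
vd[13] tail/keep -> 0x32
vd[14] tail/keep -> 0xcd
vd[15] tail/keep -> 0xe4

vd = [204, 24, 96, 26, 4, 191, 176, 243, 230, 102, 93, 31, 73, 50, 205, 228]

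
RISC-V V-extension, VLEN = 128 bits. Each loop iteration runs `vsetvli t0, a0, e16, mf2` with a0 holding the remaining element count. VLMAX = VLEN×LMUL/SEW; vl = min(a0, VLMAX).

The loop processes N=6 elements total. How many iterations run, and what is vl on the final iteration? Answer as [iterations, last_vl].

[iterations, last_vl] = [2, 2]

VLMAX = (128 × 1/2) / 16 = 4 lanes
6 elements at 4/iter → 2 passes, remainder 2 on the last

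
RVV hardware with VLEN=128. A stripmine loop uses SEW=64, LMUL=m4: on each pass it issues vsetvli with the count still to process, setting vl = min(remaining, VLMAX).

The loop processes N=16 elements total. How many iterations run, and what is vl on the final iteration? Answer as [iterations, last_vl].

[iterations, last_vl] = [2, 8]

VLMAX = (128 × 4) / 64 = 8 lanes
iterations = ceil(16/8) = 2; final-pass vl = 8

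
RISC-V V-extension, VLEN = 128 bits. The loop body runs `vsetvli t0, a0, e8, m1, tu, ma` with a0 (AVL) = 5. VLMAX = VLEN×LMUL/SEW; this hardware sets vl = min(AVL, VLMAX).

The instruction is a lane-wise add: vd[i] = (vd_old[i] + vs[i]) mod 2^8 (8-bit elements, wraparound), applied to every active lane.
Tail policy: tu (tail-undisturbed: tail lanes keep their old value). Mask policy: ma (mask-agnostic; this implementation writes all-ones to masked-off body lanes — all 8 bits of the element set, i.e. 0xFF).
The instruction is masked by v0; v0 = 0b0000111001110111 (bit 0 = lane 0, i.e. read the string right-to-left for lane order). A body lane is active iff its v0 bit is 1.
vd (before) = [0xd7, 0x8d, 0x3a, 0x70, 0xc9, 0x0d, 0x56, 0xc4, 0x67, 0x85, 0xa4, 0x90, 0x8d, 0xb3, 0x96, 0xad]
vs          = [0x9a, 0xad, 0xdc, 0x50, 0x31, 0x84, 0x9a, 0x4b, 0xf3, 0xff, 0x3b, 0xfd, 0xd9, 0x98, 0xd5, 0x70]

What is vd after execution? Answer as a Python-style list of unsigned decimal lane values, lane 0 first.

lanes per group: 128·1/8 = 16
vl = min(AVL, VLMAX) = min(5, 16) = 5
lane  0: add(0xd7,0x9a) ⇒ 0x71
lane  1: add(0x8d,0xad) ⇒ 0x3a
lane  2: add(0x3a,0xdc) ⇒ 0x16
lane  3: mask-off/ones ⇒ 0xff
lane  4: add(0xc9,0x31) ⇒ 0xfa
lane  5: tail/keep ⇒ 0x0d
lane  6: tail/keep ⇒ 0x56
lane  7: tail/keep ⇒ 0xc4
lane  8: tail/keep ⇒ 0x67
lane  9: tail/keep ⇒ 0x85
lane 10: tail/keep ⇒ 0xa4
lane 11: tail/keep ⇒ 0x90
lane 12: tail/keep ⇒ 0x8d
lane 13: tail/keep ⇒ 0xb3
lane 14: tail/keep ⇒ 0x96
lane 15: tail/keep ⇒ 0xad

vd = [113, 58, 22, 255, 250, 13, 86, 196, 103, 133, 164, 144, 141, 179, 150, 173]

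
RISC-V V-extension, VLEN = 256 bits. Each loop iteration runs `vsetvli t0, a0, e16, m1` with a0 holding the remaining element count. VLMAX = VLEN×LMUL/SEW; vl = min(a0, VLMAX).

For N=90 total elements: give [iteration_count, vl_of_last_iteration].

VLMAX = VLEN×LMUL/SEW = 256×1/16 = 16
N=90: ⌈90/16⌉ = 6 iters; last vl = 90 − 5×16 = 10

[iterations, last_vl] = [6, 10]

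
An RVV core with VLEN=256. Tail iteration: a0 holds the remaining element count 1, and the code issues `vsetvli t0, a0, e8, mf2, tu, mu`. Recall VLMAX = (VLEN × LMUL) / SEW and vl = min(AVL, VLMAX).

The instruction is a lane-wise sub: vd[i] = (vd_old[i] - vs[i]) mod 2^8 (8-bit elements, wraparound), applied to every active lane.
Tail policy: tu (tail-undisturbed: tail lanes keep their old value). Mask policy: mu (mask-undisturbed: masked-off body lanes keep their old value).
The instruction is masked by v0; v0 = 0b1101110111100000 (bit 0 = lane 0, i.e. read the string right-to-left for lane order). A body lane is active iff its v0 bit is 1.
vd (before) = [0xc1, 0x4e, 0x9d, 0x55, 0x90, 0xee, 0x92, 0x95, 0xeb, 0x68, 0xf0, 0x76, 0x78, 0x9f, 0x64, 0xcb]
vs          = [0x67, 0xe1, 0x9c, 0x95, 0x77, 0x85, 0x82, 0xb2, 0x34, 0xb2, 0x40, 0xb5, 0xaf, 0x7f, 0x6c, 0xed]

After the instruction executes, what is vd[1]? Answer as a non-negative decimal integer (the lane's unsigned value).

VLMAX = VLEN×LMUL/SEW = 256×1/2/8 = 16
vl ← min(1, 16) = 1
  i=0: mask-off/keep → 193
  i=1: tail/keep → 78
  i=2: tail/keep → 157
  i=3: tail/keep → 85
  i=4: tail/keep → 144
  i=5: tail/keep → 238
  i=6: tail/keep → 146
  i=7: tail/keep → 149
  i=8: tail/keep → 235
  i=9: tail/keep → 104
  i=10: tail/keep → 240
  i=11: tail/keep → 118
  i=12: tail/keep → 120
  i=13: tail/keep → 159
  i=14: tail/keep → 100
  i=15: tail/keep → 203

vd[1] = 78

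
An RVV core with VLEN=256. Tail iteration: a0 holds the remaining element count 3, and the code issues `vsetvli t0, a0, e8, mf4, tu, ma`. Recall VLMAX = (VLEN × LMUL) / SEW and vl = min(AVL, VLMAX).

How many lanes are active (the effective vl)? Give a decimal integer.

VLMAX = VLEN×LMUL/SEW = 256×1/4/8 = 8
vl ← min(3, 8) = 3

vl = 3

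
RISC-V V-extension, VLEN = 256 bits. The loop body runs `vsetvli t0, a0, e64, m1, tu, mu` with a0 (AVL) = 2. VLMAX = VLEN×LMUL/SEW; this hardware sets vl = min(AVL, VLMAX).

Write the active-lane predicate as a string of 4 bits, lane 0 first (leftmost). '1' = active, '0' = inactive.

predicate = 1100

lanes per group: 256·1/64 = 4
vl ← min(2, 4) = 2
bits (lane 0 leftmost): 1100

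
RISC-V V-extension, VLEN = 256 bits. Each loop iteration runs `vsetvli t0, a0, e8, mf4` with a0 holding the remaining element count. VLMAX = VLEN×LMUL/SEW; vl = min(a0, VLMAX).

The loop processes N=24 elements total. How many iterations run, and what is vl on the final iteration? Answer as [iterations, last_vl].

[iterations, last_vl] = [3, 8]

VLMAX = VLEN×LMUL/SEW = 256×1/4/8 = 8
iterations = ceil(24/8) = 3; final-pass vl = 8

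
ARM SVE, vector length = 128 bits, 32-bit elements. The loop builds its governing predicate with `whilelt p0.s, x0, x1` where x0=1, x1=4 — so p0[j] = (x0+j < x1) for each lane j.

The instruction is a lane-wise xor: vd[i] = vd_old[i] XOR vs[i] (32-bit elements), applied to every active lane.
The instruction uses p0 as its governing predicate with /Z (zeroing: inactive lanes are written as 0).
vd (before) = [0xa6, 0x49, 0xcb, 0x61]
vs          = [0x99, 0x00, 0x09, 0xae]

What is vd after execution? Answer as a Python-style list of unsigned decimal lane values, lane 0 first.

128-bit reg / 32-bit elem → 4 lanes
p0[j] = (1+j < 4); true for j=0..2 → 3 lanes set
vd[0] xor(0xa6,0x99) -> 0x3f
vd[1] xor(0x49,0x00) -> 0x49
vd[2] xor(0xcb,0x09) -> 0xc2
vd[3] tail/zero -> 0x00

vd = [63, 73, 194, 0]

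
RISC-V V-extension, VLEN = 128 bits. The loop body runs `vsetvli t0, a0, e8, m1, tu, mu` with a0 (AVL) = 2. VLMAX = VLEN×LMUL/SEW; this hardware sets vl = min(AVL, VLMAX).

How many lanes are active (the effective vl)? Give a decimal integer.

VLMAX = (128 × 1) / 8 = 16 lanes
AVL=2 ≤ VLMAX=16, so vl = 2

vl = 2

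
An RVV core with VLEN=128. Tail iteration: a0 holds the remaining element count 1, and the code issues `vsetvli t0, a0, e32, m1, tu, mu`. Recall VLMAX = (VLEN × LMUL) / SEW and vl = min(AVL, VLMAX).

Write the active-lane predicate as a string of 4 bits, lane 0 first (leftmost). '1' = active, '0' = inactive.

predicate = 1000

VLMAX = (128 × 1) / 32 = 4 lanes
AVL=1 ≤ VLMAX=4, so vl = 1
bits (lane 0 leftmost): 1000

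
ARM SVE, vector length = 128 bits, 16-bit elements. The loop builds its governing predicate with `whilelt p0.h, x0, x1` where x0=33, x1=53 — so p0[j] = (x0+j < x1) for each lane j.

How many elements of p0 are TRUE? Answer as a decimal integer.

register lanes = 128/16 = 8
p0[j] = (33+j < 53); true for j=0..7 → 8 lanes set

vl = 8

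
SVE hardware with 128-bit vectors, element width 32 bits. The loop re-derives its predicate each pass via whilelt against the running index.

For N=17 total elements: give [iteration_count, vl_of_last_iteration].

lane count: 128 div 32 = 4
iterations = ceil(17/4) = 5; final-pass vl = 1

[iterations, last_vl] = [5, 1]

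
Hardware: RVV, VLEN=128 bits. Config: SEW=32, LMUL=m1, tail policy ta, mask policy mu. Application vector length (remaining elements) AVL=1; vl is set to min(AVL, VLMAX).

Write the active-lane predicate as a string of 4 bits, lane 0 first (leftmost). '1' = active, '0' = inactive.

predicate = 1000

VLMAX = VLEN×LMUL/SEW = 128×1/32 = 4
AVL=1 ≤ VLMAX=4, so vl = 1
bits (lane 0 leftmost): 1000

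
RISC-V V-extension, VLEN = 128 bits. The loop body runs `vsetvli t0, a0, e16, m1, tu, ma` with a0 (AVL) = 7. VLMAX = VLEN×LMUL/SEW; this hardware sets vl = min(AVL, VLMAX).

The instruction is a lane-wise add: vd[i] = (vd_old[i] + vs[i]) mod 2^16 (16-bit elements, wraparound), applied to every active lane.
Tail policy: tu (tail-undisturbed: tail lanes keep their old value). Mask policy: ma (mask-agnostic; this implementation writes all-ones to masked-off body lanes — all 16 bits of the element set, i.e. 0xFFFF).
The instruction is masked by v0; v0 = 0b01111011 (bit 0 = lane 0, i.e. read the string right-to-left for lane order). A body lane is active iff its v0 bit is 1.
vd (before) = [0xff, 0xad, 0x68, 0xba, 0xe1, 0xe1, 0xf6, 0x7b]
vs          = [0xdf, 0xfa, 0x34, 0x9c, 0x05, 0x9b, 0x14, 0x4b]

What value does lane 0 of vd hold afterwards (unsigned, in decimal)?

VLMAX = VLEN×LMUL/SEW = 128×1/16 = 8
AVL=7 ≤ VLMAX=8, so vl = 7
  i=0: add(0xff,0xdf) → 478
  i=1: add(0xad,0xfa) → 423
  i=2: mask-off/ones → 65535
  i=3: add(0xba,0x9c) → 342
  i=4: add(0xe1,0x05) → 230
  i=5: add(0xe1,0x9b) → 380
  i=6: add(0xf6,0x14) → 266
  i=7: tail/keep → 123

vd[0] = 478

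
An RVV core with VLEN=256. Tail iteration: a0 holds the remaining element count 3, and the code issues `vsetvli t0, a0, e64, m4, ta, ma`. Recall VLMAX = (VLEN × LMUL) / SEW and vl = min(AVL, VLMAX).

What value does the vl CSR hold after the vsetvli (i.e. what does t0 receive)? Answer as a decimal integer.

vl = 3

VLMAX = (256 × 4) / 64 = 16 lanes
vl ← min(3, 16) = 3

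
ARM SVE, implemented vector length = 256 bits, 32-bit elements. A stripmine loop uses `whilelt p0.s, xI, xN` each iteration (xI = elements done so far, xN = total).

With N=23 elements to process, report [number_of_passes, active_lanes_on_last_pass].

lane count: 256 div 32 = 8
iterations = ceil(23/8) = 3; final-pass vl = 7

[iterations, last_vl] = [3, 7]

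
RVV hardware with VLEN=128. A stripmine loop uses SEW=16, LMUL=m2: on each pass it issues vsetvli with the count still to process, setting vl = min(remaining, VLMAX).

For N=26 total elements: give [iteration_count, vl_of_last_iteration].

lanes per group: 128·2/16 = 16
iterations = ceil(26/16) = 2; final-pass vl = 10

[iterations, last_vl] = [2, 10]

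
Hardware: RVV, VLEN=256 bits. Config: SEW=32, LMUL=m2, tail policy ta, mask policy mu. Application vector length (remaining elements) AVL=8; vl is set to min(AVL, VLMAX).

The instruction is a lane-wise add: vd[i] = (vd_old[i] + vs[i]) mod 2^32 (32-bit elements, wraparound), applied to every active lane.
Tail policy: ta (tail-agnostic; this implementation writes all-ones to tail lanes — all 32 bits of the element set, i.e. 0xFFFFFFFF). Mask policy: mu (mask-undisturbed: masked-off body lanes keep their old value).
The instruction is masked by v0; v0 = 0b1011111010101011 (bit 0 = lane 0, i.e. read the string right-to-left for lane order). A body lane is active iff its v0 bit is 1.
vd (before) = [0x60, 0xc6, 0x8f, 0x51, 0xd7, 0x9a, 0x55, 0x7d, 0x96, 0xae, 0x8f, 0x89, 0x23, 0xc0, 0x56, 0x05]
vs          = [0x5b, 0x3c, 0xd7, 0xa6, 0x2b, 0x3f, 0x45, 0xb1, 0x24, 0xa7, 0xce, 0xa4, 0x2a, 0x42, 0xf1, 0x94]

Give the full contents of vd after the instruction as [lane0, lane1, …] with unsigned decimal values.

VLMAX = VLEN×LMUL/SEW = 256×2/32 = 16
AVL=8 ≤ VLMAX=16, so vl = 8
  i=0: add(0x60,0x5b) → 187
  i=1: add(0xc6,0x3c) → 258
  i=2: mask-off/keep → 143
  i=3: add(0x51,0xa6) → 247
  i=4: mask-off/keep → 215
  i=5: add(0x9a,0x3f) → 217
  i=6: mask-off/keep → 85
  i=7: add(0x7d,0xb1) → 302
  i=8: tail/ones → 4294967295
  i=9: tail/ones → 4294967295
  i=10: tail/ones → 4294967295
  i=11: tail/ones → 4294967295
  i=12: tail/ones → 4294967295
  i=13: tail/ones → 4294967295
  i=14: tail/ones → 4294967295
  i=15: tail/ones → 4294967295

vd = [187, 258, 143, 247, 215, 217, 85, 302, 4294967295, 4294967295, 4294967295, 4294967295, 4294967295, 4294967295, 4294967295, 4294967295]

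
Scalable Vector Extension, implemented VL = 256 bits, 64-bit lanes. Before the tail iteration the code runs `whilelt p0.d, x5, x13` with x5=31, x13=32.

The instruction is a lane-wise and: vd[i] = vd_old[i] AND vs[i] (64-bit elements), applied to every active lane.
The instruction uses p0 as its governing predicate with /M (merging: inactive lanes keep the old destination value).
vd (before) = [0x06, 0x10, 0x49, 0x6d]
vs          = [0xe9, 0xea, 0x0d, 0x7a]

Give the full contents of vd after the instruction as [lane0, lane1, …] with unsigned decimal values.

256-bit reg / 64-bit elem → 4 lanes
active while 31+j < 32, i.e. j ∈ [0,1) capped at 4 ⇒ 1
vd[0] and(0x06,0xe9) -> 0x00
vd[1] tail/keep -> 0x10
vd[2] tail/keep -> 0x49
vd[3] tail/keep -> 0x6d

vd = [0, 16, 73, 109]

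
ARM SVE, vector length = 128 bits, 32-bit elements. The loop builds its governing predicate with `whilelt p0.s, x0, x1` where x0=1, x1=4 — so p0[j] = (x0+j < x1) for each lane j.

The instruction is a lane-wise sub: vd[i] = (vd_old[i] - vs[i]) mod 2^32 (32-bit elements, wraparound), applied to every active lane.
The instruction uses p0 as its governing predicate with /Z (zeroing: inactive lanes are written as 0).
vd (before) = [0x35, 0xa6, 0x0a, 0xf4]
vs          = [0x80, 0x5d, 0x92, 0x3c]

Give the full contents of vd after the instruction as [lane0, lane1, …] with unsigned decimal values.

lane count: 128 div 32 = 4
active while 1+j < 4, i.e. j ∈ [0,3) capped at 4 ⇒ 3
lane  0: sub(0x35,0x80) ⇒ 0xffffffb5
lane  1: sub(0xa6,0x5d) ⇒ 0x49
lane  2: sub(0x0a,0x92) ⇒ 0xffffff78
lane  3: tail/zero ⇒ 0x00

vd = [4294967221, 73, 4294967160, 0]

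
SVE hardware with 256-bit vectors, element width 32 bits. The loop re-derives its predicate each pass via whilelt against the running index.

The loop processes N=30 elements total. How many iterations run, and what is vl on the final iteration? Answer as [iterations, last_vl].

lane count: 256 div 32 = 8
N=30: ⌈30/8⌉ = 4 iters; last vl = 30 − 3×8 = 6

[iterations, last_vl] = [4, 6]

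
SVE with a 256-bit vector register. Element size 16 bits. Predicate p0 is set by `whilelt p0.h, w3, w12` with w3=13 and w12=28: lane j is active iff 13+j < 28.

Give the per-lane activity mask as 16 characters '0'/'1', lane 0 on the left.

register lanes = 256/16 = 16
whilelt: lane j active iff 13+j < 28 → j < 15 → 15 active
bits (lane 0 leftmost): 1111111111111110

predicate = 1111111111111110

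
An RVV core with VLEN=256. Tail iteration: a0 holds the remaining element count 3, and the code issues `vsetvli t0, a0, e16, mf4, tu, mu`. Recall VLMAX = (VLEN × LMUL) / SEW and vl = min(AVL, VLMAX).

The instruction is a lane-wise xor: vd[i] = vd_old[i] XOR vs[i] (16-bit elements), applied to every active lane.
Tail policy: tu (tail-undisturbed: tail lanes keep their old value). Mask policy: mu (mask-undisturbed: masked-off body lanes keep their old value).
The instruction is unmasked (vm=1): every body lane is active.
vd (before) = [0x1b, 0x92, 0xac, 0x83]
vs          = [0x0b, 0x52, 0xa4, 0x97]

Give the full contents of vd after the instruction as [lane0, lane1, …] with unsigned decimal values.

vd = [16, 192, 8, 131]

VLMAX = (256 × 1/4) / 16 = 4 lanes
vl = min(AVL, VLMAX) = min(3, 4) = 3
[0] xor(0x1b,0x0b) = 0x10
[1] xor(0x92,0x52) = 0xc0
[2] xor(0xac,0xa4) = 0x08
[3] tail/keep = 0x83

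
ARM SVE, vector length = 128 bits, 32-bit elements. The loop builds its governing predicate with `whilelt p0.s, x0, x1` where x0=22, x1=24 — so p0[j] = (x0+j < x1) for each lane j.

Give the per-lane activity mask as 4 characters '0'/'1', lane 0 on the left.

predicate = 1100

lane count: 128 div 32 = 4
p0[j] = (22+j < 24); true for j=0..1 → 2 lanes set
bits (lane 0 leftmost): 1100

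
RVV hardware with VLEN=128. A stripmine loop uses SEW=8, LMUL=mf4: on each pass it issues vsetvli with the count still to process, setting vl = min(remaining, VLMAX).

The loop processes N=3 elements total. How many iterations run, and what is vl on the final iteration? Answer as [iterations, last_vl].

VLMAX = (128 × 1/4) / 8 = 4 lanes
3 elements at 4/iter → 1 passes, remainder 3 on the last

[iterations, last_vl] = [1, 3]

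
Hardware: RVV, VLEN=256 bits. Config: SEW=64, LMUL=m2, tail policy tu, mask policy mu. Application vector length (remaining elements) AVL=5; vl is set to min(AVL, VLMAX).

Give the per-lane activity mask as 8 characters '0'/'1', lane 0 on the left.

lanes per group: 256·2/64 = 8
vl ← min(5, 8) = 5
bits (lane 0 leftmost): 11111000

predicate = 11111000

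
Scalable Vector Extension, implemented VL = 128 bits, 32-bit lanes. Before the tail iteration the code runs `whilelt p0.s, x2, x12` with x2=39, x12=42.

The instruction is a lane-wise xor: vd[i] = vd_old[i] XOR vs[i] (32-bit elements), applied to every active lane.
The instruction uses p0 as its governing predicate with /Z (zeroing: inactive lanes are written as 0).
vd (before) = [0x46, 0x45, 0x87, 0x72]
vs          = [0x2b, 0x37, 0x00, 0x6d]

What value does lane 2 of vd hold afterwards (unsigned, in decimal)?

vd[2] = 135

128-bit reg / 32-bit elem → 4 lanes
whilelt: lane j active iff 39+j < 42 → j < 3 → 3 active
  i=0: xor(0x46,0x2b) → 109
  i=1: xor(0x45,0x37) → 114
  i=2: xor(0x87,0x00) → 135
  i=3: tail/zero → 0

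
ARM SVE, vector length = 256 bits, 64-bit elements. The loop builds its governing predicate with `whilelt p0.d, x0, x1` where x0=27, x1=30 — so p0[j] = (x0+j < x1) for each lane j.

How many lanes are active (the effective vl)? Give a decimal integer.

vl = 3

256-bit reg / 64-bit elem → 4 lanes
active while 27+j < 30, i.e. j ∈ [0,3) capped at 4 ⇒ 3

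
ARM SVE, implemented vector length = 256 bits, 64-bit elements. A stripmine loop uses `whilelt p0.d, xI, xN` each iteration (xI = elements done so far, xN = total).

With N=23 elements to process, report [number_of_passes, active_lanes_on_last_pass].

lane count: 256 div 64 = 4
iterations = ceil(23/4) = 6; final-pass vl = 3

[iterations, last_vl] = [6, 3]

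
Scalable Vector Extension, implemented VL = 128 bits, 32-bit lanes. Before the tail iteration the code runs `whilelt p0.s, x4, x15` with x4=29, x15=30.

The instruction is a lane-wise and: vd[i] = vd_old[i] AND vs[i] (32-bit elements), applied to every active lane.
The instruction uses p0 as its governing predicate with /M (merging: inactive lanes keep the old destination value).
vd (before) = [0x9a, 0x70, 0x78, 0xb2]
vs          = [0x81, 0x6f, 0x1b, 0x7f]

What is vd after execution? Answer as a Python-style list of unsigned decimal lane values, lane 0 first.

vd = [128, 112, 120, 178]

register lanes = 128/32 = 4
p0[j] = (29+j < 30); true for j=0..0 → 1 lanes set
[0] and(0x9a,0x81) = 0x80
[1] tail/keep = 0x70
[2] tail/keep = 0x78
[3] tail/keep = 0xb2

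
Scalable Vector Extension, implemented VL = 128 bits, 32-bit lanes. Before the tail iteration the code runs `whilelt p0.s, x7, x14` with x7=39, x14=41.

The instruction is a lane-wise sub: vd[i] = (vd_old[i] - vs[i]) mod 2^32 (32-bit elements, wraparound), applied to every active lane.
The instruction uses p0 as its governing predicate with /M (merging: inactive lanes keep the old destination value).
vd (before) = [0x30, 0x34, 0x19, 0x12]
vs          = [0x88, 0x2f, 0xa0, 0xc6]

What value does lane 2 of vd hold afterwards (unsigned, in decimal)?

vd[2] = 25

lane count: 128 div 32 = 4
whilelt: lane j active iff 39+j < 41 → j < 2 → 2 active
lane  0: sub(0x30,0x88) ⇒ 0xffffffa8
lane  1: sub(0x34,0x2f) ⇒ 0x05
lane  2: tail/keep ⇒ 0x19
lane  3: tail/keep ⇒ 0x12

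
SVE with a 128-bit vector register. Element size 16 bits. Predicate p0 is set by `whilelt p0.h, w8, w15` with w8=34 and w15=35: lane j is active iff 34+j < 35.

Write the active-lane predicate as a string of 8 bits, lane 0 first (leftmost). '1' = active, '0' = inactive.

predicate = 10000000

128-bit reg / 16-bit elem → 8 lanes
active while 34+j < 35, i.e. j ∈ [0,1) capped at 8 ⇒ 1
bits (lane 0 leftmost): 10000000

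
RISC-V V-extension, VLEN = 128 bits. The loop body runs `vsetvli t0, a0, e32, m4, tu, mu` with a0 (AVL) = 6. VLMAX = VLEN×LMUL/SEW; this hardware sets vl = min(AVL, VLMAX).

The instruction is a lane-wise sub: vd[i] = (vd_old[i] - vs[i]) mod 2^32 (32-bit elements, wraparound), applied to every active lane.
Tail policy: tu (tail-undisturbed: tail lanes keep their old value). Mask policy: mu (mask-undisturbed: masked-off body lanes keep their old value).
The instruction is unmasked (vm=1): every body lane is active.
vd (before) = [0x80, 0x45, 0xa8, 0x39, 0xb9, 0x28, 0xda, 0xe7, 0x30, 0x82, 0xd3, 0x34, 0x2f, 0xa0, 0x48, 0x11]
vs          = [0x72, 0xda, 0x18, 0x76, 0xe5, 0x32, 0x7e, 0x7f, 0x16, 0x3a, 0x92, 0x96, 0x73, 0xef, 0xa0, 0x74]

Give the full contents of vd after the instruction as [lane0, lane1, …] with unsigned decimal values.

VLMAX = VLEN×LMUL/SEW = 128×4/32 = 16
vl ← min(6, 16) = 6
[0] sub(0x80,0x72) = 0x0e
[1] sub(0x45,0xda) = 0xffffff6b
[2] sub(0xa8,0x18) = 0x90
[3] sub(0x39,0x76) = 0xffffffc3
[4] sub(0xb9,0xe5) = 0xffffffd4
[5] sub(0x28,0x32) = 0xfffffff6
[6] tail/keep = 0xda
[7] tail/keep = 0xe7
[8] tail/keep = 0x30
[9] tail/keep = 0x82
[10] tail/keep = 0xd3
[11] tail/keep = 0x34
[12] tail/keep = 0x2f
[13] tail/keep = 0xa0
[14] tail/keep = 0x48
[15] tail/keep = 0x11

vd = [14, 4294967147, 144, 4294967235, 4294967252, 4294967286, 218, 231, 48, 130, 211, 52, 47, 160, 72, 17]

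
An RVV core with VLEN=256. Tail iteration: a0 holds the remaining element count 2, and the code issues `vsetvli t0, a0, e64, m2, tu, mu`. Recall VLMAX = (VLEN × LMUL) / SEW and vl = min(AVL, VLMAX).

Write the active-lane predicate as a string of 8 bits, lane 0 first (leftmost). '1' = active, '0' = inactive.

lanes per group: 256·2/64 = 8
vl ← min(2, 8) = 2
bits (lane 0 leftmost): 11000000

predicate = 11000000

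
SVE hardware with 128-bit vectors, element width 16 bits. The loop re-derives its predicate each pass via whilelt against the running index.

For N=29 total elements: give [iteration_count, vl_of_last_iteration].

[iterations, last_vl] = [4, 5]

128-bit reg / 16-bit elem → 8 lanes
N=29: ⌈29/8⌉ = 4 iters; last vl = 29 − 3×8 = 5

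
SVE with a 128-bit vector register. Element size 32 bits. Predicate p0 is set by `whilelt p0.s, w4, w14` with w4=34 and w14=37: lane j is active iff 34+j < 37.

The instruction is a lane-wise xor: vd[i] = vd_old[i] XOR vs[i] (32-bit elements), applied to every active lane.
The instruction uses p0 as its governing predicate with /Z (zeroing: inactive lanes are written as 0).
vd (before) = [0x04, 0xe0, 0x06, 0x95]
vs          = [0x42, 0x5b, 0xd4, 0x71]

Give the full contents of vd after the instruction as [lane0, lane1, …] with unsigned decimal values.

vd = [70, 187, 210, 0]

128-bit reg / 32-bit elem → 4 lanes
active while 34+j < 37, i.e. j ∈ [0,3) capped at 4 ⇒ 3
[0] xor(0x04,0x42) = 0x46
[1] xor(0xe0,0x5b) = 0xbb
[2] xor(0x06,0xd4) = 0xd2
[3] tail/zero = 0x00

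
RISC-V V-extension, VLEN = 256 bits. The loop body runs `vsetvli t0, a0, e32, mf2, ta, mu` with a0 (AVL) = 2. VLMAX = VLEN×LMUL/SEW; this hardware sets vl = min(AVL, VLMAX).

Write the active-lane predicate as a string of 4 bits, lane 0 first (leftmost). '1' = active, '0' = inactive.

VLMAX = VLEN×LMUL/SEW = 256×1/2/32 = 4
vl = min(AVL, VLMAX) = min(2, 4) = 2
bits (lane 0 leftmost): 1100

predicate = 1100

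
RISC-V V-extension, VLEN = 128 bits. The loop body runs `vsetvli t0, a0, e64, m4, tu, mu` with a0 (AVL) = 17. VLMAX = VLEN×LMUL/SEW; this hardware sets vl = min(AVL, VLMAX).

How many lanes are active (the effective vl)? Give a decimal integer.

lanes per group: 128·4/64 = 8
vl = min(AVL, VLMAX) = min(17, 8) = 8

vl = 8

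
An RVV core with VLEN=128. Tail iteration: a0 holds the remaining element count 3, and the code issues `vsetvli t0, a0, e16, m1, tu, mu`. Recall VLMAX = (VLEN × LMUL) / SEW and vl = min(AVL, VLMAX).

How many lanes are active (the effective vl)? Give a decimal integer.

vl = 3

lanes per group: 128·1/16 = 8
vl ← min(3, 8) = 3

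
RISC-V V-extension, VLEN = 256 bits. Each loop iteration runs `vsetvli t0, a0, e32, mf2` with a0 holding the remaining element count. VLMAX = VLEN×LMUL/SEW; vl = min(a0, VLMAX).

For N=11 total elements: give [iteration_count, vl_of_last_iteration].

[iterations, last_vl] = [3, 3]

VLMAX = (256 × 1/2) / 32 = 4 lanes
11 elements at 4/iter → 3 passes, remainder 3 on the last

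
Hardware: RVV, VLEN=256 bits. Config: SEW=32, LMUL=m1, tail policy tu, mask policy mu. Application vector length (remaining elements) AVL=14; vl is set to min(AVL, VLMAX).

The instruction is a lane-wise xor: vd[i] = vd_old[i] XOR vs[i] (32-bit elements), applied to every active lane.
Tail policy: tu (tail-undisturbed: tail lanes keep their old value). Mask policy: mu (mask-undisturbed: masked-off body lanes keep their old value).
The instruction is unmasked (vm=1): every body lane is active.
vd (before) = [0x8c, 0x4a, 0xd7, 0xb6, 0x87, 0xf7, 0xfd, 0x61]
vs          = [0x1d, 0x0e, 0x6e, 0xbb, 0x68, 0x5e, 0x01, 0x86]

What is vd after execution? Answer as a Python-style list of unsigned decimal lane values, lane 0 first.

VLMAX = VLEN×LMUL/SEW = 256×1/32 = 8
vl ← min(14, 8) = 8
[0] xor(0x8c,0x1d) = 0x91
[1] xor(0x4a,0x0e) = 0x44
[2] xor(0xd7,0x6e) = 0xb9
[3] xor(0xb6,0xbb) = 0x0d
[4] xor(0x87,0x68) = 0xef
[5] xor(0xf7,0x5e) = 0xa9
[6] xor(0xfd,0x01) = 0xfc
[7] xor(0x61,0x86) = 0xe7

vd = [145, 68, 185, 13, 239, 169, 252, 231]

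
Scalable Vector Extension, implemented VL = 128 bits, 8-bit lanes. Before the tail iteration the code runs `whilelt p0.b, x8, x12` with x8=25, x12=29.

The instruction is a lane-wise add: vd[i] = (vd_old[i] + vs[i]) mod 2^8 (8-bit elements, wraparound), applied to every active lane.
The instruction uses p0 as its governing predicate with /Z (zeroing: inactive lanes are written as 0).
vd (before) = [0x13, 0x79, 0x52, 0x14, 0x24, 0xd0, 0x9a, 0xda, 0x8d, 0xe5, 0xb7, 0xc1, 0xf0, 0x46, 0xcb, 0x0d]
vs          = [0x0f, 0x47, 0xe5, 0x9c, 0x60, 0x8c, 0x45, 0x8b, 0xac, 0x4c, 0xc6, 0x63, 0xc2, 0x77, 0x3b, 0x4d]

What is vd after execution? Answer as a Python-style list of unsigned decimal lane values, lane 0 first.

vd = [34, 192, 55, 176, 0, 0, 0, 0, 0, 0, 0, 0, 0, 0, 0, 0]

register lanes = 128/8 = 16
whilelt: lane j active iff 25+j < 29 → j < 4 → 4 active
[0] add(0x13,0x0f) = 0x22
[1] add(0x79,0x47) = 0xc0
[2] add(0x52,0xe5) = 0x37
[3] add(0x14,0x9c) = 0xb0
[4] tail/zero = 0x00
[5] tail/zero = 0x00
[6] tail/zero = 0x00
[7] tail/zero = 0x00
[8] tail/zero = 0x00
[9] tail/zero = 0x00
[10] tail/zero = 0x00
[11] tail/zero = 0x00
[12] tail/zero = 0x00
[13] tail/zero = 0x00
[14] tail/zero = 0x00
[15] tail/zero = 0x00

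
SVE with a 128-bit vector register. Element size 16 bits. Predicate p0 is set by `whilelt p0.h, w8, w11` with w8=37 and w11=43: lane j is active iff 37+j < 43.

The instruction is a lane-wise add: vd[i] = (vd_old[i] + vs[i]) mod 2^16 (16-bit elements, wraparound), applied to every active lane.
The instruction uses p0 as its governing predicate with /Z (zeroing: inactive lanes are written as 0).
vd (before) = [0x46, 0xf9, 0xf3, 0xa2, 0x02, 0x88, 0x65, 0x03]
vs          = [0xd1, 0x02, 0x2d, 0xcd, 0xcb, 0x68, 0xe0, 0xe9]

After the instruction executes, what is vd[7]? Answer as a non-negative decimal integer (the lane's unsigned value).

vd[7] = 0

register lanes = 128/16 = 8
active while 37+j < 43, i.e. j ∈ [0,6) capped at 8 ⇒ 6
vd[0] add(0x46,0xd1) -> 0x117
vd[1] add(0xf9,0x02) -> 0xfb
vd[2] add(0xf3,0x2d) -> 0x120
vd[3] add(0xa2,0xcd) -> 0x16f
vd[4] add(0x02,0xcb) -> 0xcd
vd[5] add(0x88,0x68) -> 0xf0
vd[6] tail/zero -> 0x00
vd[7] tail/zero -> 0x00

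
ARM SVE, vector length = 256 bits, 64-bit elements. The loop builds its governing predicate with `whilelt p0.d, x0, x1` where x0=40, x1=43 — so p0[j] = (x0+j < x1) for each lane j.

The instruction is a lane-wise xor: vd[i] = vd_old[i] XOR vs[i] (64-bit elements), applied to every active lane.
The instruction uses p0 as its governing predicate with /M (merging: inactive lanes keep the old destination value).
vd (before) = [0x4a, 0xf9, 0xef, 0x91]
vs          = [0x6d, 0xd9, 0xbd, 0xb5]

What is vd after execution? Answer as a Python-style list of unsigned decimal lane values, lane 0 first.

lane count: 256 div 64 = 4
p0[j] = (40+j < 43); true for j=0..2 → 3 lanes set
[0] xor(0x4a,0x6d) = 0x27
[1] xor(0xf9,0xd9) = 0x20
[2] xor(0xef,0xbd) = 0x52
[3] tail/keep = 0x91

vd = [39, 32, 82, 145]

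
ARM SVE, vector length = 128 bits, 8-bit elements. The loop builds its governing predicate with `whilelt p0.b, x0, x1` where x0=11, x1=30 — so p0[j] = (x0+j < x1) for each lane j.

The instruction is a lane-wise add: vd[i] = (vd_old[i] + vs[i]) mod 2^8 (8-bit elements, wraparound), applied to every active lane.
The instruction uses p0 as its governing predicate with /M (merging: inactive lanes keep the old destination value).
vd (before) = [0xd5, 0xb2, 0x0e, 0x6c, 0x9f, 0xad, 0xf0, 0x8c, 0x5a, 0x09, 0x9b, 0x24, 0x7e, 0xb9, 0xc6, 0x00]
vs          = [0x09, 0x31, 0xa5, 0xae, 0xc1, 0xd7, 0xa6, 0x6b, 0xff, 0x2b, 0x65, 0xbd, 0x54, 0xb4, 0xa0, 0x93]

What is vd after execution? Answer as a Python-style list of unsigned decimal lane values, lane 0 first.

vd = [222, 227, 179, 26, 96, 132, 150, 247, 89, 52, 0, 225, 210, 109, 102, 147]

register lanes = 128/8 = 16
whilelt: lane j active iff 11+j < 30 → j < 19 → 16 active
[0] add(0xd5,0x09) = 0xde
[1] add(0xb2,0x31) = 0xe3
[2] add(0x0e,0xa5) = 0xb3
[3] add(0x6c,0xae) = 0x1a
[4] add(0x9f,0xc1) = 0x60
[5] add(0xad,0xd7) = 0x84
[6] add(0xf0,0xa6) = 0x96
[7] add(0x8c,0x6b) = 0xf7
[8] add(0x5a,0xff) = 0x59
[9] add(0x09,0x2b) = 0x34
[10] add(0x9b,0x65) = 0x00
[11] add(0x24,0xbd) = 0xe1
[12] add(0x7e,0x54) = 0xd2
[13] add(0xb9,0xb4) = 0x6d
[14] add(0xc6,0xa0) = 0x66
[15] add(0x00,0x93) = 0x93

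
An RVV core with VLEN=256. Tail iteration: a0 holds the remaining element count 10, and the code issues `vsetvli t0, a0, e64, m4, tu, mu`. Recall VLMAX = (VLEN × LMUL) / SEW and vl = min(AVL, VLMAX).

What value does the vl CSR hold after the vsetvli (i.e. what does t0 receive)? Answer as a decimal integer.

vl = 10

VLMAX = (256 × 4) / 64 = 16 lanes
vl ← min(10, 16) = 10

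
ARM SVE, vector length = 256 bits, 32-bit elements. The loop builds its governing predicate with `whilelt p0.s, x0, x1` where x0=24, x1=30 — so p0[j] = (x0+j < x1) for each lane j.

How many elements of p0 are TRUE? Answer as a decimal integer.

vl = 6

256-bit reg / 32-bit elem → 8 lanes
whilelt: lane j active iff 24+j < 30 → j < 6 → 6 active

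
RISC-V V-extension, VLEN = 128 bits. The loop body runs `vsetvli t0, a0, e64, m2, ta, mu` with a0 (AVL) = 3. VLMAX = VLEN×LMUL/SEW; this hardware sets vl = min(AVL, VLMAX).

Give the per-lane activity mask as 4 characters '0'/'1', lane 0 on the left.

predicate = 1110

VLMAX = (128 × 2) / 64 = 4 lanes
vl ← min(3, 4) = 3
bits (lane 0 leftmost): 1110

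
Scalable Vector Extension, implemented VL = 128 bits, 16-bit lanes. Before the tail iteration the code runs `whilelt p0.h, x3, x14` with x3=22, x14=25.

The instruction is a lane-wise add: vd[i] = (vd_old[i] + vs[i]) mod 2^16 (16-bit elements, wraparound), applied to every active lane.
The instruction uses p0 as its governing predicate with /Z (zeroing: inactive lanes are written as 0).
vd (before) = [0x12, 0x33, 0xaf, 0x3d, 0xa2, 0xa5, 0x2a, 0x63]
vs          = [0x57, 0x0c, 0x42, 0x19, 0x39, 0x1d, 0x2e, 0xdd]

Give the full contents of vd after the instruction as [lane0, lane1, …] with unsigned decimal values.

register lanes = 128/16 = 8
whilelt: lane j active iff 22+j < 25 → j < 3 → 3 active
  i=0: add(0x12,0x57) → 105
  i=1: add(0x33,0x0c) → 63
  i=2: add(0xaf,0x42) → 241
  i=3: tail/zero → 0
  i=4: tail/zero → 0
  i=5: tail/zero → 0
  i=6: tail/zero → 0
  i=7: tail/zero → 0

vd = [105, 63, 241, 0, 0, 0, 0, 0]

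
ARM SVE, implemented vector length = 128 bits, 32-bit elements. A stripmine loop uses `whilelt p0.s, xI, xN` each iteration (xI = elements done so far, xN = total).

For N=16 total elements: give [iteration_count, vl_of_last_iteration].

lane count: 128 div 32 = 4
16 elements at 4/iter → 4 passes, remainder 4 on the last

[iterations, last_vl] = [4, 4]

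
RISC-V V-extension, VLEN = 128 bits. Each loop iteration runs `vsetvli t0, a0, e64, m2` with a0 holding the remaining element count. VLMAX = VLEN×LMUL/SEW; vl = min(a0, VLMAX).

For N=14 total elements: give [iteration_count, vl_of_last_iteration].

[iterations, last_vl] = [4, 2]

lanes per group: 128·2/64 = 4
N=14: ⌈14/4⌉ = 4 iters; last vl = 14 − 3×4 = 2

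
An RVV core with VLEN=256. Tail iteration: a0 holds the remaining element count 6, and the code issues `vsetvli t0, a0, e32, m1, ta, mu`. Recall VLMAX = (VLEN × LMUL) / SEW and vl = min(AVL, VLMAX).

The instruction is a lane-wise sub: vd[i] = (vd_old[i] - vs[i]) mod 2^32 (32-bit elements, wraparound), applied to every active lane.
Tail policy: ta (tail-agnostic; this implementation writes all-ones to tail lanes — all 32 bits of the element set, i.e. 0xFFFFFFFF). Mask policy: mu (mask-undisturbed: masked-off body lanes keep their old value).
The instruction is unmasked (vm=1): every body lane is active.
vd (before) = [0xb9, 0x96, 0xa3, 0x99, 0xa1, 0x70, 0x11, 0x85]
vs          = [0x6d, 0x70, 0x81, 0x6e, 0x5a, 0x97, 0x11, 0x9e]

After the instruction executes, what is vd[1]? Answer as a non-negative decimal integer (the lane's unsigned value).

vd[1] = 38

VLMAX = VLEN×LMUL/SEW = 256×1/32 = 8
vl ← min(6, 8) = 6
[0] sub(0xb9,0x6d) = 0x4c
[1] sub(0x96,0x70) = 0x26
[2] sub(0xa3,0x81) = 0x22
[3] sub(0x99,0x6e) = 0x2b
[4] sub(0xa1,0x5a) = 0x47
[5] sub(0x70,0x97) = 0xffffffd9
[6] tail/ones = 0xffffffff
[7] tail/ones = 0xffffffff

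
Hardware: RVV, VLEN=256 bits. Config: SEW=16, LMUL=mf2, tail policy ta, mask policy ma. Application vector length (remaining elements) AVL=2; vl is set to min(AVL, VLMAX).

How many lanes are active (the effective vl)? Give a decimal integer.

vl = 2

VLMAX = VLEN×LMUL/SEW = 256×1/2/16 = 8
vl = min(AVL, VLMAX) = min(2, 8) = 2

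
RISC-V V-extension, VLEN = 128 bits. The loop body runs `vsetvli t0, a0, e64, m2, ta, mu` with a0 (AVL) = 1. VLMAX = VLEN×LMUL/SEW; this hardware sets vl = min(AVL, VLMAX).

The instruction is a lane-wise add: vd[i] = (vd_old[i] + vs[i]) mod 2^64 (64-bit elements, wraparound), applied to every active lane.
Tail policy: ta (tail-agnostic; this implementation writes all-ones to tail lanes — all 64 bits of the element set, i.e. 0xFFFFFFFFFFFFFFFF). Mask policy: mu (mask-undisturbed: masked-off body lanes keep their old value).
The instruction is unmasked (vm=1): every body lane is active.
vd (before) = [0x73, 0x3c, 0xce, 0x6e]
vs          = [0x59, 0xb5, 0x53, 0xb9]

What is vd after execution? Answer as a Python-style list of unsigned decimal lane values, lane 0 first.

VLMAX = (128 × 2) / 64 = 4 lanes
vl = min(AVL, VLMAX) = min(1, 4) = 1
  i=0: add(0x73,0x59) → 204
  i=1: tail/ones → 18446744073709551615
  i=2: tail/ones → 18446744073709551615
  i=3: tail/ones → 18446744073709551615

vd = [204, 18446744073709551615, 18446744073709551615, 18446744073709551615]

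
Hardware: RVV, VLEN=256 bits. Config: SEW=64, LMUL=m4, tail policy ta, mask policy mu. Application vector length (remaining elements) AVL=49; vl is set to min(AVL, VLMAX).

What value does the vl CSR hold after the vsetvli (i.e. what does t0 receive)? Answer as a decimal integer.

lanes per group: 256·4/64 = 16
vl ← min(49, 16) = 16

vl = 16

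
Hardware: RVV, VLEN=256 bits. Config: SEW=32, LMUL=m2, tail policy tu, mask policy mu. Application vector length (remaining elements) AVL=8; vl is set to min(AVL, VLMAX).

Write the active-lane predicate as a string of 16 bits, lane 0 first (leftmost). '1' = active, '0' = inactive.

predicate = 1111111100000000

VLMAX = (256 × 2) / 32 = 16 lanes
vl ← min(8, 16) = 8
bits (lane 0 leftmost): 1111111100000000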